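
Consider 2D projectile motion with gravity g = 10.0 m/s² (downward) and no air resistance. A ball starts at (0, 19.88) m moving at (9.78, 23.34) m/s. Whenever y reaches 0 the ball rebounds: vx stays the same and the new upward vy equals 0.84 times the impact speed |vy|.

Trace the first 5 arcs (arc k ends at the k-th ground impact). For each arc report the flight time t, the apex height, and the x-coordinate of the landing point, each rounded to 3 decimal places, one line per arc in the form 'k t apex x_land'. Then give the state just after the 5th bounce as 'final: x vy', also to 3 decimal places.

1 5.404 47.118 52.849
2 5.157 33.246 103.287
3 4.332 23.459 145.654
4 3.639 16.552 181.243
5 3.057 11.679 211.138
final: 211.138 12.838

Arc 1: start y=19.880, vy=23.340 → t=5.404, apex=47.118, x_land=52.849, impact vy=-30.698
  bounce: vy ← 0.84·30.698 = 25.786
Arc 2: start y=0.000, vy=25.786 → t=5.157, apex=33.246, x_land=103.287, impact vy=-25.786
  bounce: vy ← 0.84·25.786 = 21.660
Arc 3: start y=0.000, vy=21.660 → t=4.332, apex=23.459, x_land=145.654, impact vy=-21.660
  bounce: vy ← 0.84·21.660 = 18.195
Arc 4: start y=0.000, vy=18.195 → t=3.639, apex=16.552, x_land=181.243, impact vy=-18.195
  bounce: vy ← 0.84·18.195 = 15.284
Arc 5: start y=0.000, vy=15.284 → t=3.057, apex=11.679, x_land=211.138, impact vy=-15.284
  bounce: vy ← 0.84·15.284 = 12.838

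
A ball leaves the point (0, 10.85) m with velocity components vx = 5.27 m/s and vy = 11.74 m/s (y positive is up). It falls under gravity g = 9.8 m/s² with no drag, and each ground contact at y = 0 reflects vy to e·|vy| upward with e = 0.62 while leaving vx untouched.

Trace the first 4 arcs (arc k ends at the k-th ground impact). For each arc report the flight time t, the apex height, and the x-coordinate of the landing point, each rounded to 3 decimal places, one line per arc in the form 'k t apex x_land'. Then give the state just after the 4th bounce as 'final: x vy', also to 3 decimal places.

Arc 1: start y=10.850, vy=11.740 → t=3.108, apex=17.882, x_land=16.381, impact vy=-18.721
  bounce: vy ← 0.62·18.721 = 11.607
Arc 2: start y=0.000, vy=11.607 → t=2.369, apex=6.874, x_land=28.864, impact vy=-11.607
  bounce: vy ← 0.62·11.607 = 7.196
Arc 3: start y=0.000, vy=7.196 → t=1.469, apex=2.642, x_land=36.604, impact vy=-7.196
  bounce: vy ← 0.62·7.196 = 4.462
Arc 4: start y=0.000, vy=4.462 → t=0.911, apex=1.016, x_land=41.403, impact vy=-4.462
  bounce: vy ← 0.62·4.462 = 2.766

1 3.108 17.882 16.381
2 2.369 6.874 28.864
3 1.469 2.642 36.604
4 0.911 1.016 41.403
final: 41.403 2.766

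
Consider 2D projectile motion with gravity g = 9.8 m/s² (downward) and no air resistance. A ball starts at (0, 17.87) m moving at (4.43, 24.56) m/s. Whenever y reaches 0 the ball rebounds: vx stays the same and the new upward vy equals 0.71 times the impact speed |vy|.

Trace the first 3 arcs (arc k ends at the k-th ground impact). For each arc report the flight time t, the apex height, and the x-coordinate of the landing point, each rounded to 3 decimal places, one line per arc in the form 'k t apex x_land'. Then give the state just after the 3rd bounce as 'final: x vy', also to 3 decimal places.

1 5.657 48.645 25.060
2 4.474 24.522 44.881
3 3.177 12.362 58.953
final: 58.953 11.052

Arc 1: start y=17.870, vy=24.560 → t=5.657, apex=48.645, x_land=25.060, impact vy=-30.878
  bounce: vy ← 0.71·30.878 = 21.923
Arc 2: start y=0.000, vy=21.923 → t=4.474, apex=24.522, x_land=44.881, impact vy=-21.923
  bounce: vy ← 0.71·21.923 = 15.566
Arc 3: start y=0.000, vy=15.566 → t=3.177, apex=12.362, x_land=58.953, impact vy=-15.566
  bounce: vy ← 0.71·15.566 = 11.052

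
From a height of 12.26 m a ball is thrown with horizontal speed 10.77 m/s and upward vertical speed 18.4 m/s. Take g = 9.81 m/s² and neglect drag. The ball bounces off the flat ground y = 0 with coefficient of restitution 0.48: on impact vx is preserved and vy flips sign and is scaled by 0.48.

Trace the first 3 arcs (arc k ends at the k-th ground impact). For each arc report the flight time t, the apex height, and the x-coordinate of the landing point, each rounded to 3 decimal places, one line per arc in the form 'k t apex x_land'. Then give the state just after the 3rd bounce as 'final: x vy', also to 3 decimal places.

1 4.329 29.516 46.620
2 2.355 6.800 71.983
3 1.130 1.567 84.157
final: 84.157 2.661

Arc 1: start y=12.260, vy=18.400 → t=4.329, apex=29.516, x_land=46.620, impact vy=-24.065
  bounce: vy ← 0.48·24.065 = 11.551
Arc 2: start y=0.000, vy=11.551 → t=2.355, apex=6.800, x_land=71.983, impact vy=-11.551
  bounce: vy ← 0.48·11.551 = 5.544
Arc 3: start y=0.000, vy=5.544 → t=1.130, apex=1.567, x_land=84.157, impact vy=-5.544
  bounce: vy ← 0.48·5.544 = 2.661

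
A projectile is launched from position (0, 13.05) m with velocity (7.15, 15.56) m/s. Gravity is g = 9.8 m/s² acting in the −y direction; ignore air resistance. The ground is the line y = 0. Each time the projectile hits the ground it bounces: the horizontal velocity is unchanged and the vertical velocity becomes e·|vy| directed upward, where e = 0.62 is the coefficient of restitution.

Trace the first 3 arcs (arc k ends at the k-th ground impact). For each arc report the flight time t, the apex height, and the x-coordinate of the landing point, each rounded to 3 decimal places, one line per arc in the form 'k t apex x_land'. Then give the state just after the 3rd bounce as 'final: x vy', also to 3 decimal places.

1 3.865 25.403 27.632
2 2.823 9.765 47.819
3 1.750 3.754 60.335
final: 60.335 5.318

Arc 1: start y=13.050, vy=15.560 → t=3.865, apex=25.403, x_land=27.632, impact vy=-22.314
  bounce: vy ← 0.62·22.314 = 13.834
Arc 2: start y=0.000, vy=13.834 → t=2.823, apex=9.765, x_land=47.819, impact vy=-13.834
  bounce: vy ← 0.62·13.834 = 8.577
Arc 3: start y=0.000, vy=8.577 → t=1.750, apex=3.754, x_land=60.335, impact vy=-8.577
  bounce: vy ← 0.62·8.577 = 5.318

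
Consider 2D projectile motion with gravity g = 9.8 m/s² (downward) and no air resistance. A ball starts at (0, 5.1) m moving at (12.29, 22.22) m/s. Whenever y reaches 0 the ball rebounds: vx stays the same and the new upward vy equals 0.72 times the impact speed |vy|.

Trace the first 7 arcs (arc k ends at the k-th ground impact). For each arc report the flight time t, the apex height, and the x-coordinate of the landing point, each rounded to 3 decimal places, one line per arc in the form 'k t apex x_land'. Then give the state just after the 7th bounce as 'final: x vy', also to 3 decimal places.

Arc 1: start y=5.100, vy=22.220 → t=4.754, apex=30.290, x_land=58.422, impact vy=-24.366
  bounce: vy ← 0.72·24.366 = 17.543
Arc 2: start y=0.000, vy=17.543 → t=3.580, apex=15.702, x_land=102.424, impact vy=-17.543
  bounce: vy ← 0.72·17.543 = 12.631
Arc 3: start y=0.000, vy=12.631 → t=2.578, apex=8.140, x_land=134.105, impact vy=-12.631
  bounce: vy ← 0.72·12.631 = 9.094
Arc 4: start y=0.000, vy=9.094 → t=1.856, apex=4.220, x_land=156.915, impact vy=-9.094
  bounce: vy ← 0.72·9.094 = 6.548
Arc 5: start y=0.000, vy=6.548 → t=1.336, apex=2.188, x_land=173.339, impact vy=-6.548
  bounce: vy ← 0.72·6.548 = 4.715
Arc 6: start y=0.000, vy=4.715 → t=0.962, apex=1.134, x_land=185.164, impact vy=-4.715
  bounce: vy ← 0.72·4.715 = 3.394
Arc 7: start y=0.000, vy=3.394 → t=0.693, apex=0.588, x_land=193.678, impact vy=-3.394
  bounce: vy ← 0.72·3.394 = 2.444

1 4.754 30.290 58.422
2 3.580 15.702 102.424
3 2.578 8.140 134.105
4 1.856 4.220 156.915
5 1.336 2.188 173.339
6 0.962 1.134 185.164
7 0.693 0.588 193.678
final: 193.678 2.444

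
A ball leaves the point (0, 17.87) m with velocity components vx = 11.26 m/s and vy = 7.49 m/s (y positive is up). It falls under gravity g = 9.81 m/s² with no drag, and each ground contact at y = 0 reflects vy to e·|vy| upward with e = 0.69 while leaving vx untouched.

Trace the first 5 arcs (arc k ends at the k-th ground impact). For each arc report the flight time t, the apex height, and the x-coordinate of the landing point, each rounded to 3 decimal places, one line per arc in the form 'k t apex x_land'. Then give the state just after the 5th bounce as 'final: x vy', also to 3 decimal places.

Arc 1: start y=17.870, vy=7.490 → t=2.819, apex=20.729, x_land=31.745, impact vy=-20.167
  bounce: vy ← 0.69·20.167 = 13.915
Arc 2: start y=0.000, vy=13.915 → t=2.837, apex=9.869, x_land=63.689, impact vy=-13.915
  bounce: vy ← 0.69·13.915 = 9.602
Arc 3: start y=0.000, vy=9.602 → t=1.957, apex=4.699, x_land=85.731, impact vy=-9.602
  bounce: vy ← 0.69·9.602 = 6.625
Arc 4: start y=0.000, vy=6.625 → t=1.351, apex=2.237, x_land=100.939, impact vy=-6.625
  bounce: vy ← 0.69·6.625 = 4.571
Arc 5: start y=0.000, vy=4.571 → t=0.932, apex=1.065, x_land=111.433, impact vy=-4.571
  bounce: vy ← 0.69·4.571 = 3.154

1 2.819 20.729 31.745
2 2.837 9.869 63.689
3 1.957 4.699 85.731
4 1.351 2.237 100.939
5 0.932 1.065 111.433
final: 111.433 3.154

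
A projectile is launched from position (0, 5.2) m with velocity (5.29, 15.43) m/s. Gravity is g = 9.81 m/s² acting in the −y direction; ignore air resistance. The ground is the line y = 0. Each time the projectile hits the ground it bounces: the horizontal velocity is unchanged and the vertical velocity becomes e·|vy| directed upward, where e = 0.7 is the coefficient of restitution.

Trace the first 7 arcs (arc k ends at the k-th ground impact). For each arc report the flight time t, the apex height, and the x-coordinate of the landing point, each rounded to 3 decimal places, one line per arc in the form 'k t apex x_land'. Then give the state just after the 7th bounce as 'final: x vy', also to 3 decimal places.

Arc 1: start y=5.200, vy=15.430 → t=3.453, apex=17.335, x_land=18.265, impact vy=-18.442
  bounce: vy ← 0.7·18.442 = 12.909
Arc 2: start y=0.000, vy=12.909 → t=2.632, apex=8.494, x_land=32.188, impact vy=-12.909
  bounce: vy ← 0.7·12.909 = 9.037
Arc 3: start y=0.000, vy=9.037 → t=1.842, apex=4.162, x_land=41.934, impact vy=-9.037
  bounce: vy ← 0.7·9.037 = 6.326
Arc 4: start y=0.000, vy=6.326 → t=1.290, apex=2.039, x_land=48.756, impact vy=-6.326
  bounce: vy ← 0.7·6.326 = 4.428
Arc 5: start y=0.000, vy=4.428 → t=0.903, apex=0.999, x_land=53.532, impact vy=-4.428
  bounce: vy ← 0.7·4.428 = 3.100
Arc 6: start y=0.000, vy=3.100 → t=0.632, apex=0.490, x_land=56.874, impact vy=-3.100
  bounce: vy ← 0.7·3.100 = 2.170
Arc 7: start y=0.000, vy=2.170 → t=0.442, apex=0.240, x_land=59.214, impact vy=-2.170
  bounce: vy ← 0.7·2.170 = 1.519

1 3.453 17.335 18.265
2 2.632 8.494 32.188
3 1.842 4.162 41.934
4 1.290 2.039 48.756
5 0.903 0.999 53.532
6 0.632 0.490 56.874
7 0.442 0.240 59.214
final: 59.214 1.519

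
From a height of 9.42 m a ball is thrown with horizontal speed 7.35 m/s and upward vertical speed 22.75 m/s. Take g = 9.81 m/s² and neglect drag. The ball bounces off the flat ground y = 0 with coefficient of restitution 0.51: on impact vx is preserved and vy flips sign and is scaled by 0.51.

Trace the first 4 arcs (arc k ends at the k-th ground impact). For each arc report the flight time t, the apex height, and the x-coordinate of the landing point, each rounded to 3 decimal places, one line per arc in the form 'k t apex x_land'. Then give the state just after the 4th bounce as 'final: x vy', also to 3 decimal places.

1 5.021 35.799 36.902
2 2.756 9.311 57.155
3 1.405 2.422 67.485
4 0.717 0.630 72.753
final: 72.753 1.793

Arc 1: start y=9.420, vy=22.750 → t=5.021, apex=35.799, x_land=36.902, impact vy=-26.503
  bounce: vy ← 0.51·26.503 = 13.516
Arc 2: start y=0.000, vy=13.516 → t=2.756, apex=9.311, x_land=57.155, impact vy=-13.516
  bounce: vy ← 0.51·13.516 = 6.893
Arc 3: start y=0.000, vy=6.893 → t=1.405, apex=2.422, x_land=67.485, impact vy=-6.893
  bounce: vy ← 0.51·6.893 = 3.516
Arc 4: start y=0.000, vy=3.516 → t=0.717, apex=0.630, x_land=72.753, impact vy=-3.516
  bounce: vy ← 0.51·3.516 = 1.793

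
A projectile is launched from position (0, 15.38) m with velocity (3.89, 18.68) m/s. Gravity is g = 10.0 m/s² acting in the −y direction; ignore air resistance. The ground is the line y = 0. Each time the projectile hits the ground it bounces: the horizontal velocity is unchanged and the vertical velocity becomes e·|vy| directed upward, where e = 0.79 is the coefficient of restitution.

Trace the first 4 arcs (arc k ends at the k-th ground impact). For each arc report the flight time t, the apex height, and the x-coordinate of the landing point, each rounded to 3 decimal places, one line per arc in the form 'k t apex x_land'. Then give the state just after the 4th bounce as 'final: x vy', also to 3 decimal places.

Arc 1: start y=15.380, vy=18.680 → t=4.430, apex=32.827, x_land=17.234, impact vy=-25.623
  bounce: vy ← 0.79·25.623 = 20.242
Arc 2: start y=0.000, vy=20.242 → t=4.048, apex=20.487, x_land=32.982, impact vy=-20.242
  bounce: vy ← 0.79·20.242 = 15.991
Arc 3: start y=0.000, vy=15.991 → t=3.198, apex=12.786, x_land=45.424, impact vy=-15.991
  bounce: vy ← 0.79·15.991 = 12.633
Arc 4: start y=0.000, vy=12.633 → t=2.527, apex=7.980, x_land=55.252, impact vy=-12.633
  bounce: vy ← 0.79·12.633 = 9.980

1 4.430 32.827 17.234
2 4.048 20.487 32.982
3 3.198 12.786 45.424
4 2.527 7.980 55.252
final: 55.252 9.980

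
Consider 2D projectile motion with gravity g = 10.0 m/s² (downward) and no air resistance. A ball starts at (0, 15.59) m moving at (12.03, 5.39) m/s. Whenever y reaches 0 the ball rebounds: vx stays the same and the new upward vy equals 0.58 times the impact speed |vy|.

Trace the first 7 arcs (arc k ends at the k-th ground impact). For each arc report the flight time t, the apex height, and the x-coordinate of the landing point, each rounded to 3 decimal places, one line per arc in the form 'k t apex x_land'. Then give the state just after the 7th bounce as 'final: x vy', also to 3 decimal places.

Arc 1: start y=15.590, vy=5.390 → t=2.385, apex=17.043, x_land=28.694, impact vy=-18.462
  bounce: vy ← 0.58·18.462 = 10.708
Arc 2: start y=0.000, vy=10.708 → t=2.142, apex=5.733, x_land=54.458, impact vy=-10.708
  bounce: vy ← 0.58·10.708 = 6.211
Arc 3: start y=0.000, vy=6.211 → t=1.242, apex=1.929, x_land=69.401, impact vy=-6.211
  bounce: vy ← 0.58·6.211 = 3.602
Arc 4: start y=0.000, vy=3.602 → t=0.720, apex=0.649, x_land=78.068, impact vy=-3.602
  bounce: vy ← 0.58·3.602 = 2.089
Arc 5: start y=0.000, vy=2.089 → t=0.418, apex=0.218, x_land=83.094, impact vy=-2.089
  bounce: vy ← 0.58·2.089 = 1.212
Arc 6: start y=0.000, vy=1.212 → t=0.242, apex=0.073, x_land=86.010, impact vy=-1.212
  bounce: vy ← 0.58·1.212 = 0.703
Arc 7: start y=0.000, vy=0.703 → t=0.141, apex=0.025, x_land=87.701, impact vy=-0.703
  bounce: vy ← 0.58·0.703 = 0.408

1 2.385 17.043 28.694
2 2.142 5.733 54.458
3 1.242 1.929 69.401
4 0.720 0.649 78.068
5 0.418 0.218 83.094
6 0.242 0.073 86.010
7 0.141 0.025 87.701
final: 87.701 0.408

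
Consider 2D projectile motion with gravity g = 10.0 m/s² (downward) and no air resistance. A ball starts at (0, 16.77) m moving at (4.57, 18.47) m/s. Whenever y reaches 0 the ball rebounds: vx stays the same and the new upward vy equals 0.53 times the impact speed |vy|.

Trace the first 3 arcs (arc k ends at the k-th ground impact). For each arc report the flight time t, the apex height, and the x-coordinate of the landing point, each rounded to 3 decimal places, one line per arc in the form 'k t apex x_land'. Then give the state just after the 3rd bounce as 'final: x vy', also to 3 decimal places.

Arc 1: start y=16.770, vy=18.470 → t=4.448, apex=33.827, x_land=20.328, impact vy=-26.010
  bounce: vy ← 0.53·26.010 = 13.786
Arc 2: start y=0.000, vy=13.786 → t=2.757, apex=9.502, x_land=32.928, impact vy=-13.786
  bounce: vy ← 0.53·13.786 = 7.306
Arc 3: start y=0.000, vy=7.306 → t=1.461, apex=2.669, x_land=39.605, impact vy=-7.306
  bounce: vy ← 0.53·7.306 = 3.872

1 4.448 33.827 20.328
2 2.757 9.502 32.928
3 1.461 2.669 39.605
final: 39.605 3.872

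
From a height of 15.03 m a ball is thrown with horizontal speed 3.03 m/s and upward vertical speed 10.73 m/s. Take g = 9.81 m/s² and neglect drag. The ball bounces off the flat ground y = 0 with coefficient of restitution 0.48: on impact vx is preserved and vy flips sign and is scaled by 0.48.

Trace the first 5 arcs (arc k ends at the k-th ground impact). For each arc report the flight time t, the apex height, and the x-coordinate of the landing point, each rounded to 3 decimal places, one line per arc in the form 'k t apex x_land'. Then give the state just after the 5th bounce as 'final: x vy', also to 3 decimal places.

Arc 1: start y=15.030, vy=10.730 → t=3.158, apex=20.898, x_land=9.568, impact vy=-20.249
  bounce: vy ← 0.48·20.249 = 9.720
Arc 2: start y=0.000, vy=9.720 → t=1.982, apex=4.815, x_land=15.573, impact vy=-9.720
  bounce: vy ← 0.48·9.720 = 4.665
Arc 3: start y=0.000, vy=4.665 → t=0.951, apex=1.109, x_land=18.455, impact vy=-4.665
  bounce: vy ← 0.48·4.665 = 2.239
Arc 4: start y=0.000, vy=2.239 → t=0.457, apex=0.256, x_land=19.838, impact vy=-2.239
  bounce: vy ← 0.48·2.239 = 1.075
Arc 5: start y=0.000, vy=1.075 → t=0.219, apex=0.059, x_land=20.502, impact vy=-1.075
  bounce: vy ← 0.48·1.075 = 0.516

1 3.158 20.898 9.568
2 1.982 4.815 15.573
3 0.951 1.109 18.455
4 0.457 0.256 19.838
5 0.219 0.059 20.502
final: 20.502 0.516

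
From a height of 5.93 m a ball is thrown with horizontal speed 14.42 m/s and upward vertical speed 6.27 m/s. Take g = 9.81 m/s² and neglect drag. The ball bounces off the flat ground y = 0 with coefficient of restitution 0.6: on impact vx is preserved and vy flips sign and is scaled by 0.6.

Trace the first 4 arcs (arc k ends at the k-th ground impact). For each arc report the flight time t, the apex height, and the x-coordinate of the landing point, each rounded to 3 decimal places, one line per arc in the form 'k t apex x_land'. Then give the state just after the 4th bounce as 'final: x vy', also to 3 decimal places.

1 1.911 7.934 27.556
2 1.526 2.856 49.563
3 0.916 1.028 62.767
4 0.549 0.370 70.690
final: 70.690 1.617

Arc 1: start y=5.930, vy=6.270 → t=1.911, apex=7.934, x_land=27.556, impact vy=-12.476
  bounce: vy ← 0.6·12.476 = 7.486
Arc 2: start y=0.000, vy=7.486 → t=1.526, apex=2.856, x_land=49.563, impact vy=-7.486
  bounce: vy ← 0.6·7.486 = 4.491
Arc 3: start y=0.000, vy=4.491 → t=0.916, apex=1.028, x_land=62.767, impact vy=-4.491
  bounce: vy ← 0.6·4.491 = 2.695
Arc 4: start y=0.000, vy=2.695 → t=0.549, apex=0.370, x_land=70.690, impact vy=-2.695
  bounce: vy ← 0.6·2.695 = 1.617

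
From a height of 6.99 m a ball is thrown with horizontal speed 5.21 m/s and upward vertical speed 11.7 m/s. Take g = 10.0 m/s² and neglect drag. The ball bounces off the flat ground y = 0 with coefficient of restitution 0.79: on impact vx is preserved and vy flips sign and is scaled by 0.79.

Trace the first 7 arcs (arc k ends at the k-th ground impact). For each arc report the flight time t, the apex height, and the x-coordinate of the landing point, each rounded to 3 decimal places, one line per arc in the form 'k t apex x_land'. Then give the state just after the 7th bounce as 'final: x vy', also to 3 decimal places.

Arc 1: start y=6.990, vy=11.700 → t=2.833, apex=13.834, x_land=14.762, impact vy=-16.634
  bounce: vy ← 0.79·16.634 = 13.141
Arc 2: start y=0.000, vy=13.141 → t=2.628, apex=8.634, x_land=28.455, impact vy=-13.141
  bounce: vy ← 0.79·13.141 = 10.381
Arc 3: start y=0.000, vy=10.381 → t=2.076, apex=5.389, x_land=39.272, impact vy=-10.381
  bounce: vy ← 0.79·10.381 = 8.201
Arc 4: start y=0.000, vy=8.201 → t=1.640, apex=3.363, x_land=47.818, impact vy=-8.201
  bounce: vy ← 0.79·8.201 = 6.479
Arc 5: start y=0.000, vy=6.479 → t=1.296, apex=2.099, x_land=54.569, impact vy=-6.479
  bounce: vy ← 0.79·6.479 = 5.118
Arc 6: start y=0.000, vy=5.118 → t=1.024, apex=1.310, x_land=59.902, impact vy=-5.118
  bounce: vy ← 0.79·5.118 = 4.044
Arc 7: start y=0.000, vy=4.044 → t=0.809, apex=0.818, x_land=64.116, impact vy=-4.044
  bounce: vy ← 0.79·4.044 = 3.194

1 2.833 13.834 14.762
2 2.628 8.634 28.455
3 2.076 5.389 39.272
4 1.640 3.363 47.818
5 1.296 2.099 54.569
6 1.024 1.310 59.902
7 0.809 0.818 64.116
final: 64.116 3.194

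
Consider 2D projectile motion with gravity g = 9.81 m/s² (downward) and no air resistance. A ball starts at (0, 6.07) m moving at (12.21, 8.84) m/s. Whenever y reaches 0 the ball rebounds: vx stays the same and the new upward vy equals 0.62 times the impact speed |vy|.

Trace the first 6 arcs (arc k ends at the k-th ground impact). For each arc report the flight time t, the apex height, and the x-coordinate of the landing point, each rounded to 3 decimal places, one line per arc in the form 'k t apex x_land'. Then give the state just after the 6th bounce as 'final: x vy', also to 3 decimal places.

1 2.333 10.053 28.483
2 1.775 3.864 50.158
3 1.101 1.485 63.597
4 0.682 0.571 71.929
5 0.423 0.219 77.095
6 0.262 0.084 80.297
final: 80.297 0.798

Arc 1: start y=6.070, vy=8.840 → t=2.333, apex=10.053, x_land=28.483, impact vy=-14.044
  bounce: vy ← 0.62·14.044 = 8.707
Arc 2: start y=0.000, vy=8.707 → t=1.775, apex=3.864, x_land=50.158, impact vy=-8.707
  bounce: vy ← 0.62·8.707 = 5.399
Arc 3: start y=0.000, vy=5.399 → t=1.101, apex=1.485, x_land=63.597, impact vy=-5.399
  bounce: vy ← 0.62·5.399 = 3.347
Arc 4: start y=0.000, vy=3.347 → t=0.682, apex=0.571, x_land=71.929, impact vy=-3.347
  bounce: vy ← 0.62·3.347 = 2.075
Arc 5: start y=0.000, vy=2.075 → t=0.423, apex=0.219, x_land=77.095, impact vy=-2.075
  bounce: vy ← 0.62·2.075 = 1.287
Arc 6: start y=0.000, vy=1.287 → t=0.262, apex=0.084, x_land=80.297, impact vy=-1.287
  bounce: vy ← 0.62·1.287 = 0.798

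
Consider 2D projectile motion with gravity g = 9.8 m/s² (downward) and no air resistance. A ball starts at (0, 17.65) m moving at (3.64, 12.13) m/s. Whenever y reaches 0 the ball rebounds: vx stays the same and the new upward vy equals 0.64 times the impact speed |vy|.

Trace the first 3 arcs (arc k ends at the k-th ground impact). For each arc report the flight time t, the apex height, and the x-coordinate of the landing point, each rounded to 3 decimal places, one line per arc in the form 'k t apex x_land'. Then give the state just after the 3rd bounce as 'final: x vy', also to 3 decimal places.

Arc 1: start y=17.650, vy=12.130 → t=3.504, apex=25.157, x_land=12.753, impact vy=-22.205
  bounce: vy ← 0.64·22.205 = 14.211
Arc 2: start y=0.000, vy=14.211 → t=2.900, apex=10.304, x_land=23.310, impact vy=-14.211
  bounce: vy ← 0.64·14.211 = 9.095
Arc 3: start y=0.000, vy=9.095 → t=1.856, apex=4.221, x_land=30.067, impact vy=-9.095
  bounce: vy ← 0.64·9.095 = 5.821

1 3.504 25.157 12.753
2 2.900 10.304 23.310
3 1.856 4.221 30.067
final: 30.067 5.821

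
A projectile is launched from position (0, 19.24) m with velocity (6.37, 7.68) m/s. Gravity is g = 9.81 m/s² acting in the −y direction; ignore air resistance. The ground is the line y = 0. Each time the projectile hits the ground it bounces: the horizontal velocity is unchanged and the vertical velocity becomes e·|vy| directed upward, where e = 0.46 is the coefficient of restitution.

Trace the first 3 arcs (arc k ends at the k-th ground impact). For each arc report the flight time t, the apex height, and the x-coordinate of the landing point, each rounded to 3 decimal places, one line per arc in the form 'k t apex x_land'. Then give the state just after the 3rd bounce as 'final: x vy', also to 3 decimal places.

Arc 1: start y=19.240, vy=7.680 → t=2.913, apex=22.246, x_land=18.553, impact vy=-20.892
  bounce: vy ← 0.46·20.892 = 9.610
Arc 2: start y=0.000, vy=9.610 → t=1.959, apex=4.707, x_land=31.033, impact vy=-9.610
  bounce: vy ← 0.46·9.610 = 4.421
Arc 3: start y=0.000, vy=4.421 → t=0.901, apex=0.996, x_land=36.774, impact vy=-4.421
  bounce: vy ← 0.46·4.421 = 2.034

1 2.913 22.246 18.553
2 1.959 4.707 31.033
3 0.901 0.996 36.774
final: 36.774 2.034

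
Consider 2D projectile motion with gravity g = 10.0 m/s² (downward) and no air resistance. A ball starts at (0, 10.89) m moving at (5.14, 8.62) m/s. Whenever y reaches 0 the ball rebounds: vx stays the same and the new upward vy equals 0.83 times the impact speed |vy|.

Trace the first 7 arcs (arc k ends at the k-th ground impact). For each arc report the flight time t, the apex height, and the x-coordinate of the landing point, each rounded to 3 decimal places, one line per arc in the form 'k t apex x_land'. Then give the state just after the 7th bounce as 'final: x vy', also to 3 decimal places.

1 2.571 14.605 13.215
2 2.837 10.062 27.798
3 2.355 6.931 39.902
4 1.954 4.775 49.948
5 1.622 3.290 58.286
6 1.346 2.266 65.207
7 1.118 1.561 70.951
final: 70.951 4.638

Arc 1: start y=10.890, vy=8.620 → t=2.571, apex=14.605, x_land=13.215, impact vy=-17.091
  bounce: vy ← 0.83·17.091 = 14.186
Arc 2: start y=0.000, vy=14.186 → t=2.837, apex=10.062, x_land=27.798, impact vy=-14.186
  bounce: vy ← 0.83·14.186 = 11.774
Arc 3: start y=0.000, vy=11.774 → t=2.355, apex=6.931, x_land=39.902, impact vy=-11.774
  bounce: vy ← 0.83·11.774 = 9.772
Arc 4: start y=0.000, vy=9.772 → t=1.954, apex=4.775, x_land=49.948, impact vy=-9.772
  bounce: vy ← 0.83·9.772 = 8.111
Arc 5: start y=0.000, vy=8.111 → t=1.622, apex=3.290, x_land=58.286, impact vy=-8.111
  bounce: vy ← 0.83·8.111 = 6.732
Arc 6: start y=0.000, vy=6.732 → t=1.346, apex=2.266, x_land=65.207, impact vy=-6.732
  bounce: vy ← 0.83·6.732 = 5.588
Arc 7: start y=0.000, vy=5.588 → t=1.118, apex=1.561, x_land=70.951, impact vy=-5.588
  bounce: vy ← 0.83·5.588 = 4.638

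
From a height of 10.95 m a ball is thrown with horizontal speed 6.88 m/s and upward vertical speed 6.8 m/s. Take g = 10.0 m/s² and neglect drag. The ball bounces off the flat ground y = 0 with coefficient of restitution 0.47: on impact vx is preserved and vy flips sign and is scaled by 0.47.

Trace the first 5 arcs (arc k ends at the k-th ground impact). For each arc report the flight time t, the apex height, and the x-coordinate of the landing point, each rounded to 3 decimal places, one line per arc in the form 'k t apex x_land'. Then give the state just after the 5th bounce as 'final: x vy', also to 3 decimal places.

Arc 1: start y=10.950, vy=6.800 → t=2.309, apex=13.262, x_land=15.883, impact vy=-16.286
  bounce: vy ← 0.47·16.286 = 7.655
Arc 2: start y=0.000, vy=7.655 → t=1.531, apex=2.930, x_land=26.416, impact vy=-7.655
  bounce: vy ← 0.47·7.655 = 3.598
Arc 3: start y=0.000, vy=3.598 → t=0.720, apex=0.647, x_land=31.366, impact vy=-3.598
  bounce: vy ← 0.47·3.598 = 1.691
Arc 4: start y=0.000, vy=1.691 → t=0.338, apex=0.143, x_land=33.693, impact vy=-1.691
  bounce: vy ← 0.47·1.691 = 0.795
Arc 5: start y=0.000, vy=0.795 → t=0.159, apex=0.032, x_land=34.786, impact vy=-0.795
  bounce: vy ← 0.47·0.795 = 0.374

1 2.309 13.262 15.883
2 1.531 2.930 26.416
3 0.720 0.647 31.366
4 0.338 0.143 33.693
5 0.159 0.032 34.786
final: 34.786 0.374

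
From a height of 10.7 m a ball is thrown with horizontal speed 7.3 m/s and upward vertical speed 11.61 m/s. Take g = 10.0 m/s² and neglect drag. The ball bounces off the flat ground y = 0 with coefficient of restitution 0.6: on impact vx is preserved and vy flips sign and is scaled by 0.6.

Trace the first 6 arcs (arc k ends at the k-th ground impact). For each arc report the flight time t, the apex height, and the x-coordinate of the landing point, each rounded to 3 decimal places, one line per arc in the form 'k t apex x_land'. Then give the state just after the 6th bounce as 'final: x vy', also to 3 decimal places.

Arc 1: start y=10.700, vy=11.610 → t=3.029, apex=17.440, x_land=22.109, impact vy=-18.676
  bounce: vy ← 0.6·18.676 = 11.206
Arc 2: start y=0.000, vy=11.206 → t=2.241, apex=6.278, x_land=38.469, impact vy=-11.206
  bounce: vy ← 0.6·11.206 = 6.723
Arc 3: start y=0.000, vy=6.723 → t=1.345, apex=2.260, x_land=48.285, impact vy=-6.723
  bounce: vy ← 0.6·6.723 = 4.034
Arc 4: start y=0.000, vy=4.034 → t=0.807, apex=0.814, x_land=54.175, impact vy=-4.034
  bounce: vy ← 0.6·4.034 = 2.420
Arc 5: start y=0.000, vy=2.420 → t=0.484, apex=0.293, x_land=57.708, impact vy=-2.420
  bounce: vy ← 0.6·2.420 = 1.452
Arc 6: start y=0.000, vy=1.452 → t=0.290, apex=0.105, x_land=59.829, impact vy=-1.452
  bounce: vy ← 0.6·1.452 = 0.871

1 3.029 17.440 22.109
2 2.241 6.278 38.469
3 1.345 2.260 48.285
4 0.807 0.814 54.175
5 0.484 0.293 57.708
6 0.290 0.105 59.829
final: 59.829 0.871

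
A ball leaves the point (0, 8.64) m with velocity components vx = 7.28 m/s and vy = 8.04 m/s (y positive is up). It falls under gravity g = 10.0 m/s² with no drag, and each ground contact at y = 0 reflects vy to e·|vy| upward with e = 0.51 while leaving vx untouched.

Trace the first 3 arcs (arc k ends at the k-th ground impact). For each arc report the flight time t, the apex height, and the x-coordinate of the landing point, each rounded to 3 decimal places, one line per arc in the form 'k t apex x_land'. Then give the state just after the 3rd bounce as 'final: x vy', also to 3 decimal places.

Arc 1: start y=8.640, vy=8.040 → t=2.345, apex=11.872, x_land=17.071, impact vy=-15.409
  bounce: vy ← 0.51·15.409 = 7.859
Arc 2: start y=0.000, vy=7.859 → t=1.572, apex=3.088, x_land=28.513, impact vy=-7.859
  bounce: vy ← 0.51·7.859 = 4.008
Arc 3: start y=0.000, vy=4.008 → t=0.802, apex=0.803, x_land=34.349, impact vy=-4.008
  bounce: vy ← 0.51·4.008 = 2.044

1 2.345 11.872 17.071
2 1.572 3.088 28.513
3 0.802 0.803 34.349
final: 34.349 2.044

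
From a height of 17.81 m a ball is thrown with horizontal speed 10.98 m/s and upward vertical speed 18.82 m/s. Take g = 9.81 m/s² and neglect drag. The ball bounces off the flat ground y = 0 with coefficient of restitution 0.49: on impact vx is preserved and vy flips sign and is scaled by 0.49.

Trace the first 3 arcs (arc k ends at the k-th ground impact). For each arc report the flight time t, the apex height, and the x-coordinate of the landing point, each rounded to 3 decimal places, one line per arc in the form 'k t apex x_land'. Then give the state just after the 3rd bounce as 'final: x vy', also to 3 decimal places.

Arc 1: start y=17.810, vy=18.820 → t=4.622, apex=35.863, x_land=50.754, impact vy=-26.526
  bounce: vy ← 0.49·26.526 = 12.998
Arc 2: start y=0.000, vy=12.998 → t=2.650, apex=8.611, x_land=79.850, impact vy=-12.998
  bounce: vy ← 0.49·12.998 = 6.369
Arc 3: start y=0.000, vy=6.369 → t=1.298, apex=2.067, x_land=94.107, impact vy=-6.369
  bounce: vy ← 0.49·6.369 = 3.121

1 4.622 35.863 50.754
2 2.650 8.611 79.850
3 1.298 2.067 94.107
final: 94.107 3.121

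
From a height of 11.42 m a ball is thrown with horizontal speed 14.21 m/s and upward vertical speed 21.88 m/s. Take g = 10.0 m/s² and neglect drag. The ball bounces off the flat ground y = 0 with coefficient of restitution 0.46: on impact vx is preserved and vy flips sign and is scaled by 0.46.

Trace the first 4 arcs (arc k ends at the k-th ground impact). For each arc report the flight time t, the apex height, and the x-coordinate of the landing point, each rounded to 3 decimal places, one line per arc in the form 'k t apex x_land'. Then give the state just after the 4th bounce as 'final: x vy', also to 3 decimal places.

Arc 1: start y=11.420, vy=21.880 → t=4.847, apex=35.357, x_land=68.879, impact vy=-26.592
  bounce: vy ← 0.46·26.592 = 12.232
Arc 2: start y=0.000, vy=12.232 → t=2.446, apex=7.481, x_land=103.643, impact vy=-12.232
  bounce: vy ← 0.46·12.232 = 5.627
Arc 3: start y=0.000, vy=5.627 → t=1.125, apex=1.583, x_land=119.635, impact vy=-5.627
  bounce: vy ← 0.46·5.627 = 2.588
Arc 4: start y=0.000, vy=2.588 → t=0.518, apex=0.335, x_land=126.991, impact vy=-2.588
  bounce: vy ← 0.46·2.588 = 1.191

1 4.847 35.357 68.879
2 2.446 7.481 103.643
3 1.125 1.583 119.635
4 0.518 0.335 126.991
final: 126.991 1.191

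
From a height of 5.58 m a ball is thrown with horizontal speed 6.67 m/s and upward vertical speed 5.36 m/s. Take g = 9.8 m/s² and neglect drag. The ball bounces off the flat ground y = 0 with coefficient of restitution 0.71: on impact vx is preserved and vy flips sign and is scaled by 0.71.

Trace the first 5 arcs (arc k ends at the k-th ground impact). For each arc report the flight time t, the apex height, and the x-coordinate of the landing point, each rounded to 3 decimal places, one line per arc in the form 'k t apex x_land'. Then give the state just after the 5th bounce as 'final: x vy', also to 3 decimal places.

1 1.746 7.046 11.646
2 1.703 3.552 23.004
3 1.209 1.790 31.068
4 0.858 0.903 36.793
5 0.609 0.455 40.858
final: 40.858 2.120

Arc 1: start y=5.580, vy=5.360 → t=1.746, apex=7.046, x_land=11.646, impact vy=-11.751
  bounce: vy ← 0.71·11.751 = 8.344
Arc 2: start y=0.000, vy=8.344 → t=1.703, apex=3.552, x_land=23.004, impact vy=-8.344
  bounce: vy ← 0.71·8.344 = 5.924
Arc 3: start y=0.000, vy=5.924 → t=1.209, apex=1.790, x_land=31.068, impact vy=-5.924
  bounce: vy ← 0.71·5.924 = 4.206
Arc 4: start y=0.000, vy=4.206 → t=0.858, apex=0.903, x_land=36.793, impact vy=-4.206
  bounce: vy ← 0.71·4.206 = 2.986
Arc 5: start y=0.000, vy=2.986 → t=0.609, apex=0.455, x_land=40.858, impact vy=-2.986
  bounce: vy ← 0.71·2.986 = 2.120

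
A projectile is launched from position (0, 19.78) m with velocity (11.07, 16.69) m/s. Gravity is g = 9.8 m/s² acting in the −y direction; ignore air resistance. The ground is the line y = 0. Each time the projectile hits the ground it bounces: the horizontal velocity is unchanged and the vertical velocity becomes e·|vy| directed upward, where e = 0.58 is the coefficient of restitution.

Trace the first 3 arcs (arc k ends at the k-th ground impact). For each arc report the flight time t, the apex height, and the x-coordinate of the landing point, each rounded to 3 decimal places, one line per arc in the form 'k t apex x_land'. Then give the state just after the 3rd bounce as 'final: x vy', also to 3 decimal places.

Arc 1: start y=19.780, vy=16.690 → t=4.337, apex=33.992, x_land=48.010, impact vy=-25.812
  bounce: vy ← 0.58·25.812 = 14.971
Arc 2: start y=0.000, vy=14.971 → t=3.055, apex=11.435, x_land=81.831, impact vy=-14.971
  bounce: vy ← 0.58·14.971 = 8.683
Arc 3: start y=0.000, vy=8.683 → t=1.772, apex=3.847, x_land=101.448, impact vy=-8.683
  bounce: vy ← 0.58·8.683 = 5.036

1 4.337 33.992 48.010
2 3.055 11.435 81.831
3 1.772 3.847 101.448
final: 101.448 5.036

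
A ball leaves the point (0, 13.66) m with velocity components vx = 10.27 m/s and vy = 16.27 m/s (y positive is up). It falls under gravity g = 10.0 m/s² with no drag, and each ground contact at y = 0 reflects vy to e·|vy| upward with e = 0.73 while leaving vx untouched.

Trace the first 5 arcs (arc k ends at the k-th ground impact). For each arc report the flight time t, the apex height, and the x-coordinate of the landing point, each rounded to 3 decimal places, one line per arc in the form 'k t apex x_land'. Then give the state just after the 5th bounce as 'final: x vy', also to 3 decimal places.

1 3.946 26.896 40.528
2 3.386 14.333 75.304
3 2.472 7.638 100.691
4 1.804 4.070 119.223
5 1.317 2.169 132.751
final: 132.751 4.808

Arc 1: start y=13.660, vy=16.270 → t=3.946, apex=26.896, x_land=40.528, impact vy=-23.193
  bounce: vy ← 0.73·23.193 = 16.931
Arc 2: start y=0.000, vy=16.931 → t=3.386, apex=14.333, x_land=75.304, impact vy=-16.931
  bounce: vy ← 0.73·16.931 = 12.360
Arc 3: start y=0.000, vy=12.360 → t=2.472, apex=7.638, x_land=100.691, impact vy=-12.360
  bounce: vy ← 0.73·12.360 = 9.022
Arc 4: start y=0.000, vy=9.022 → t=1.804, apex=4.070, x_land=119.223, impact vy=-9.022
  bounce: vy ← 0.73·9.022 = 6.586
Arc 5: start y=0.000, vy=6.586 → t=1.317, apex=2.169, x_land=132.751, impact vy=-6.586
  bounce: vy ← 0.73·6.586 = 4.808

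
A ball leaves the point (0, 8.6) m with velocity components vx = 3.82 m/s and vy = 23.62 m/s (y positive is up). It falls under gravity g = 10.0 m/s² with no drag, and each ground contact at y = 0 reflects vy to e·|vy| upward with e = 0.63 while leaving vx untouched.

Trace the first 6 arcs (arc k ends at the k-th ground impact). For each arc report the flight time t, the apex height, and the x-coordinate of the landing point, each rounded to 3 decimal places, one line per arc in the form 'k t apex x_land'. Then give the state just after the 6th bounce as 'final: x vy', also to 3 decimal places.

Arc 1: start y=8.600, vy=23.620 → t=5.064, apex=36.495, x_land=19.343, impact vy=-27.017
  bounce: vy ← 0.63·27.017 = 17.021
Arc 2: start y=0.000, vy=17.021 → t=3.404, apex=14.485, x_land=32.347, impact vy=-17.021
  bounce: vy ← 0.63·17.021 = 10.723
Arc 3: start y=0.000, vy=10.723 → t=2.145, apex=5.749, x_land=40.539, impact vy=-10.723
  bounce: vy ← 0.63·10.723 = 6.755
Arc 4: start y=0.000, vy=6.755 → t=1.351, apex=2.282, x_land=45.700, impact vy=-6.755
  bounce: vy ← 0.63·6.755 = 4.256
Arc 5: start y=0.000, vy=4.256 → t=0.851, apex=0.906, x_land=48.952, impact vy=-4.256
  bounce: vy ← 0.63·4.256 = 2.681
Arc 6: start y=0.000, vy=2.681 → t=0.536, apex=0.359, x_land=51.000, impact vy=-2.681
  bounce: vy ← 0.63·2.681 = 1.689

1 5.064 36.495 19.343
2 3.404 14.485 32.347
3 2.145 5.749 40.539
4 1.351 2.282 45.700
5 0.851 0.906 48.952
6 0.536 0.359 51.000
final: 51.000 1.689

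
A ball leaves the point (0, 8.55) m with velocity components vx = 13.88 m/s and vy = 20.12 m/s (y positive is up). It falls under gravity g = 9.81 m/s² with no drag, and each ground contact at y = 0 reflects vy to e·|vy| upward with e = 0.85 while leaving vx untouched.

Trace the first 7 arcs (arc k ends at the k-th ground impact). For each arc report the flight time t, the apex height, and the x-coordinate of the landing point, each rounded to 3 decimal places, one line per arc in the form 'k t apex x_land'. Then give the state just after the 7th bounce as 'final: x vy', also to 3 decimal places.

1 4.490 29.183 62.323
2 4.147 21.085 119.878
3 3.525 15.234 168.800
4 2.996 11.006 210.383
5 2.547 7.952 245.729
6 2.165 5.745 275.773
7 1.840 4.151 301.310
final: 301.310 7.671

Arc 1: start y=8.550, vy=20.120 → t=4.490, apex=29.183, x_land=62.323, impact vy=-23.928
  bounce: vy ← 0.85·23.928 = 20.339
Arc 2: start y=0.000, vy=20.339 → t=4.147, apex=21.085, x_land=119.878, impact vy=-20.339
  bounce: vy ← 0.85·20.339 = 17.288
Arc 3: start y=0.000, vy=17.288 → t=3.525, apex=15.234, x_land=168.800, impact vy=-17.288
  bounce: vy ← 0.85·17.288 = 14.695
Arc 4: start y=0.000, vy=14.695 → t=2.996, apex=11.006, x_land=210.383, impact vy=-14.695
  bounce: vy ← 0.85·14.695 = 12.491
Arc 5: start y=0.000, vy=12.491 → t=2.547, apex=7.952, x_land=245.729, impact vy=-12.491
  bounce: vy ← 0.85·12.491 = 10.617
Arc 6: start y=0.000, vy=10.617 → t=2.165, apex=5.745, x_land=275.773, impact vy=-10.617
  bounce: vy ← 0.85·10.617 = 9.025
Arc 7: start y=0.000, vy=9.025 → t=1.840, apex=4.151, x_land=301.310, impact vy=-9.025
  bounce: vy ← 0.85·9.025 = 7.671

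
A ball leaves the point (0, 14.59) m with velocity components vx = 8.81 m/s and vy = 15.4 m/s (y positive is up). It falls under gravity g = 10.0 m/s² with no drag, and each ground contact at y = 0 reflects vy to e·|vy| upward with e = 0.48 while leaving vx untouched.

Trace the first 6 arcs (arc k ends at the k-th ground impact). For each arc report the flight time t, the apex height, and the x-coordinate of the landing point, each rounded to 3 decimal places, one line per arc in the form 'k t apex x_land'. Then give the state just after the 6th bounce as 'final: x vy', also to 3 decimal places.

Arc 1: start y=14.590, vy=15.400 → t=3.840, apex=26.448, x_land=33.830, impact vy=-22.999
  bounce: vy ← 0.48·22.999 = 11.040
Arc 2: start y=0.000, vy=11.040 → t=2.208, apex=6.094, x_land=53.281, impact vy=-11.040
  bounce: vy ← 0.48·11.040 = 5.299
Arc 3: start y=0.000, vy=5.299 → t=1.060, apex=1.404, x_land=62.618, impact vy=-5.299
  bounce: vy ← 0.48·5.299 = 2.544
Arc 4: start y=0.000, vy=2.544 → t=0.509, apex=0.323, x_land=67.100, impact vy=-2.544
  bounce: vy ← 0.48·2.544 = 1.221
Arc 5: start y=0.000, vy=1.221 → t=0.244, apex=0.075, x_land=69.251, impact vy=-1.221
  bounce: vy ← 0.48·1.221 = 0.586
Arc 6: start y=0.000, vy=0.586 → t=0.117, apex=0.017, x_land=70.284, impact vy=-0.586
  bounce: vy ← 0.48·0.586 = 0.281

1 3.840 26.448 33.830
2 2.208 6.094 53.281
3 1.060 1.404 62.618
4 0.509 0.323 67.100
5 0.244 0.075 69.251
6 0.117 0.017 70.284
final: 70.284 0.281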